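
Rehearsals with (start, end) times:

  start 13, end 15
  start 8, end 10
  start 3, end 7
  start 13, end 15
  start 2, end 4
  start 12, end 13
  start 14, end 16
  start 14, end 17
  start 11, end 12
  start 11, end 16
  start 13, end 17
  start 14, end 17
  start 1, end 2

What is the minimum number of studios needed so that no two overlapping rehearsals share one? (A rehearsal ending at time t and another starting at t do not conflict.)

Events (time:±→running): 1:+→1 2:-→0 2:+→1 3:+→2 4:-→1 7:-→0 8:+→1 10:-→0 11:+→1 11:+→2 12:-→1 12:+→2 13:-→1 13:+→2 13:+→3 13:+→4 14:+→5 14:+→6 14:+→7 … peak 7.

7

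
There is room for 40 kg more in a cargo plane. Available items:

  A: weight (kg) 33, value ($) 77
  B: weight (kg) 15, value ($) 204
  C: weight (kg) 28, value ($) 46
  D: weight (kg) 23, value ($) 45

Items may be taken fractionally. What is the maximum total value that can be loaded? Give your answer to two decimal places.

262.33

Sort by value per unit weight and fill in that order.
Order: B (204/15=13.60) > A (77/33=2.33) > D (45/23=1.96) > C (46/28=1.64)
Fill: take B (15 @ 204) → take 25/33 of A → 58.33; 40/40 used.
Total value = 262.33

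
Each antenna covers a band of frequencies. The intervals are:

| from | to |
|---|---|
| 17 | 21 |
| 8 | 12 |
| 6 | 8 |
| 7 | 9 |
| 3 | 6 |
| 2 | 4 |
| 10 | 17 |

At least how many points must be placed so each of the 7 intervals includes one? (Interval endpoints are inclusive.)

3

Sorted: [2,4] [3,6] [6,8] [7,9] [8,12] [10,17] [17,21]
{[2,4],[3,6]} hit by 4; {[6,8],[7,9],[8,12]} hit by 8; {[10,17],[17,21]} hit by 17.
Points: 4, 8, 17 (3 total).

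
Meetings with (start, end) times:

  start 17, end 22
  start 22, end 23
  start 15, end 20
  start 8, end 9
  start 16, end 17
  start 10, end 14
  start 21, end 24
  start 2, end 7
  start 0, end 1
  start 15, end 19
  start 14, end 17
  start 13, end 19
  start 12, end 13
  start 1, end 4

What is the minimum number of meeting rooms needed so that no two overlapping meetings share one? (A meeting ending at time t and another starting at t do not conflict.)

5

Count concurrent intervals with a sweep; the peak is the room count.
Events (time:±→running): 0:+→1 1:-→0 1:+→1 2:+→2 4:-→1 7:-→0 8:+→1 9:-→0 10:+→1 12:+→2 13:-→1 13:+→2 14:-→1 14:+→2 15:+→3 15:+→4 16:+→5 … peak 5.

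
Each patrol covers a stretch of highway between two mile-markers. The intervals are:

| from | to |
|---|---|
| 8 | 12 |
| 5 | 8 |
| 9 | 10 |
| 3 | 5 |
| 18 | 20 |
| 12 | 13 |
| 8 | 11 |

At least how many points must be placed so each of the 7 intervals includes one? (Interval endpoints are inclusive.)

Process intervals by earliest right end; each time one isn't hit yet, stab at its right endpoint.
Sorted: [3,5] [5,8] [9,10] [8,11] [8,12] [12,13] [18,20]
{[3,5],[5,8]} hit by 5; {[9,10],[8,11],[8,12]} hit by 10; {[12,13]} hit by 13; {[18,20]} hit by 20.
Points: 5, 10, 13, 20 (4 total).

4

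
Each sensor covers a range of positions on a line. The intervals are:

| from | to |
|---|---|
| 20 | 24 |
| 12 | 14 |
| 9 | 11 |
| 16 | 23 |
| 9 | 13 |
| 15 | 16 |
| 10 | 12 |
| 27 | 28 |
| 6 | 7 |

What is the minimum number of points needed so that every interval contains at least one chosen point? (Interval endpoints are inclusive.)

6

Process intervals by earliest right end; each time one isn't hit yet, stab at its right endpoint.
By right end: [6,7]  [9,11]  [10,12]  [9,13]  [12,14]  [15,16]  [16,23]  [20,24]  [27,28]
[6,7] uncovered → point at 7; [9,11] uncovered → point at 11; [12,14] uncovered → point at 14; [15,16] uncovered → point at 16; [20,24] uncovered → point at 24; [27,28] uncovered → point at 28.
Points: 7, 11, 14, 16, 24, 28 (6 total).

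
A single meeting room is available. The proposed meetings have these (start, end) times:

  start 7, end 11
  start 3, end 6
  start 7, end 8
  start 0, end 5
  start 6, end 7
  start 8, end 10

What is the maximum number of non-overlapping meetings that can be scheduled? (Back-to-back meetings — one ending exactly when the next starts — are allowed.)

4

Order by finish time; keep every interval that doesn't clash with the previous kept one.
By end time: (0,5), (3,6), (6,7), (7,8), (8,10), (7,11).
Pick (0,5); next start ≥ 5 → (6,7); next start ≥ 7 → (7,8); next start ≥ 8 → (8,10).
Selected 4 meetings.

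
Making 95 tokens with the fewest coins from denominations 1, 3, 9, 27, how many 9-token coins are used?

1

Greedy: take as many of the largest coin as possible, then repeat with the remainder.
95 = 3×27 + 1×9 + 1×3 + 2×1
Count of 9: 1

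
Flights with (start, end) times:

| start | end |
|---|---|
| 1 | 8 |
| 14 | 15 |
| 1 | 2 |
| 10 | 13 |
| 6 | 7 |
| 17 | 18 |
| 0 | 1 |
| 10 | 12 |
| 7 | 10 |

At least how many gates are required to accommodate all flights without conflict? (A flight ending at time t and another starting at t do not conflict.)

2

The answer is the maximum number of intervals overlapping at any instant.
starts: [0, 1, 1, 6, 7, 10, 10, 14, 17]
ends:   [1, 2, 7, 8, 10, 12, 13, 15, 18]
s0→1 e1→0 s1→1 s1→2  — peak 2.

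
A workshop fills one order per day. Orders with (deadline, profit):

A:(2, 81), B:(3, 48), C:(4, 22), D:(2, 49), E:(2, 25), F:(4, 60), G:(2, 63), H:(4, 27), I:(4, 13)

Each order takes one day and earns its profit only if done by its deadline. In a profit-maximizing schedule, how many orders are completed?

4

Sort by profit descending; place each in the latest free slot ≤ its deadline.
By profit: A(d2,81), G(d2,63), F(d4,60), D(d2,49), B(d3,48), H(d4,27), E(d2,25), C(d4,22), I(d4,13)
A→slot 2; G→slot 1; F→slot 4; D skipped; B→slot 3; H skipped; E skipped; C skipped; I skipped.
4 of 9 scheduled.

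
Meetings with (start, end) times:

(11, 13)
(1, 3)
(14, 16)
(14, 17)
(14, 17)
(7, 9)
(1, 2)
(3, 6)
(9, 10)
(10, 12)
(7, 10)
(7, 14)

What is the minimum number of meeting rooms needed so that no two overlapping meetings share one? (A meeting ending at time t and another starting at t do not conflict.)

3

The answer is the maximum number of intervals overlapping at any instant.
starts: [1, 1, 3, 7, 7, 7, 9, 10, 11, 14, 14, 14]
ends:   [2, 3, 6, 9, 10, 10, 12, 13, 14, 16, 17, 17]
s1→1 s1→2 e2→1 e3→0 s3→1 e6→0 s7→1 s7→2 s7→3  — peak 3.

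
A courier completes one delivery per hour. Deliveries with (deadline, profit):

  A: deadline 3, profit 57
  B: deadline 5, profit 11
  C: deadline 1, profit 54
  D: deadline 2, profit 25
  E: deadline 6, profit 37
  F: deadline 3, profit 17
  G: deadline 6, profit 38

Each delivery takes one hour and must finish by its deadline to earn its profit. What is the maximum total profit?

222

Sort by profit descending; place each in the latest free slot ≤ its deadline.
Profit order: A=57 C=54 G=38 E=37 D=25 F=17 B=11
Assign: A→slot 3, C→slot 1, G→slot 6, E→slot 5, D→slot 2, F skipped, B→slot 4.
Slots: [1:C] [2:D] [3:A] [4:B] [5:E] [6:G]
Profit = 54 + 25 + 57 + 11 + 37 + 38 = 222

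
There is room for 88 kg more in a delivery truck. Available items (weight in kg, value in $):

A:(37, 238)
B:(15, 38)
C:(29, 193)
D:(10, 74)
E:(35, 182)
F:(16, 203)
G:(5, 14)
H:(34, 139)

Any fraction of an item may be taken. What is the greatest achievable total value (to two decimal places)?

682.27

Sort by value per unit weight and fill in that order.
Ratios (sorted): F 12.69, D 7.40, C 6.66, A 6.43, E 5.20, H 4.09, G 2.80, B 2.53
take F (16 @ 203); take D (10 @ 74); take C (29 @ 193); take 33/37 of A → 212.27. Capacity used 88/88.
Total value = 682.27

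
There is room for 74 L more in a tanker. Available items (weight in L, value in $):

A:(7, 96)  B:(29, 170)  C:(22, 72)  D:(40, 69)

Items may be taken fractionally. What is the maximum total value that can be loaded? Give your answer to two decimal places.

365.60

Ratios (sorted): A 13.71, B 5.86, C 3.27, D 1.73
take A (7 @ 96); take B (29 @ 170); take C (22 @ 72); take 16/40 of D → 27.60. Capacity used 74/74.
Total value = 365.60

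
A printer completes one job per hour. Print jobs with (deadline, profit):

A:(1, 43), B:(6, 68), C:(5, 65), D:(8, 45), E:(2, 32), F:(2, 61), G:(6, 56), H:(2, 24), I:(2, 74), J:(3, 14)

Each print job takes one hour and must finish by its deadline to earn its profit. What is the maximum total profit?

383

By profit: I(d2,74), B(d6,68), C(d5,65), F(d2,61), G(d6,56), D(d8,45), A(d1,43), E(d2,32), H(d2,24), J(d3,14)
I→slot 2; B→slot 6; C→slot 5; F→slot 1; G→slot 4; D→slot 8; A skipped; E skipped; H skipped; J→slot 3.
Profit = 61 + 74 + 14 + 56 + 65 + 68 + 45 = 383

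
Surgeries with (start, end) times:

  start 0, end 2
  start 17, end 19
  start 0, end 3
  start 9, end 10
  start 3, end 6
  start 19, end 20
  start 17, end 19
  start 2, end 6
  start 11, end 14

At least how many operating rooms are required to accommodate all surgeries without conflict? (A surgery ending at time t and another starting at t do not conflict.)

2

Count concurrent intervals with a sweep; the peak is the room count.
starts: [0, 0, 2, 3, 9, 11, 17, 17, 19]
ends:   [2, 3, 6, 6, 10, 14, 19, 19, 20]
s0→1 s0→2  — peak 2.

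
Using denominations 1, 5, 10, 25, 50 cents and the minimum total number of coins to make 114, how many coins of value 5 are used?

0

Greedy: take as many of the largest coin as possible, then repeat with the remainder.
114 − 2×50→14 − 1×10→4 − 4×1→0
Count of 5: 0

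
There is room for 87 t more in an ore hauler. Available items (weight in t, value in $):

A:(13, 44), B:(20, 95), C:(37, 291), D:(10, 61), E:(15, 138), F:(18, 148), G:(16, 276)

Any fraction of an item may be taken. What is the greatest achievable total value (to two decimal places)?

Order: G (276/16=17.25) > E (138/15=9.20) > F (148/18=8.22) > C (291/37=7.86) > D (61/10=6.10) > B (95/20=4.75) > A (44/13=3.38)
Fill: take G (16 @ 276) → take E (15 @ 138) → take F (18 @ 148) → take C (37 @ 291) → take 1/10 of D → 6.10; 87/87 used.
Total value = 859.10

859.10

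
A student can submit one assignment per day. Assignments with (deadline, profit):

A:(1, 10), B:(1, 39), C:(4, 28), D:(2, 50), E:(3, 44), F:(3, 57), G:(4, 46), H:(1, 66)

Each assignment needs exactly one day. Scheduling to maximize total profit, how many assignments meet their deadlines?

4

Take jobs in profit order; each goes to the latest open slot no later than its deadline.
By profit: H(d1,66), F(d3,57), D(d2,50), G(d4,46), E(d3,44), B(d1,39), C(d4,28), A(d1,10)
H→slot 1; F→slot 3; D→slot 2; G→slot 4; E skipped; B skipped; C skipped; A skipped.
4 of 8 scheduled.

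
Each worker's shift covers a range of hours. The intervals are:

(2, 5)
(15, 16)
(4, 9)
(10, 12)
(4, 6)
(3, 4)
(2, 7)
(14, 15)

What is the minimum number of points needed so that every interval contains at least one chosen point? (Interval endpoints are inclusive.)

By right end: [3,4]  [2,5]  [4,6]  [2,7]  [4,9]  [10,12]  [14,15]  [15,16]
[3,4] uncovered → point at 4; [10,12] uncovered → point at 12; [14,15] uncovered → point at 15.
Points: 4, 12, 15 (3 total).

3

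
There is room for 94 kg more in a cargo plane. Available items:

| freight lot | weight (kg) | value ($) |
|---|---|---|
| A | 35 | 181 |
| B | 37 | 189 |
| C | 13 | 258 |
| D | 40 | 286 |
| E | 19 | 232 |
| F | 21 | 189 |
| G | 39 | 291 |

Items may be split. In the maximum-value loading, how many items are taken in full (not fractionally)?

4

Greedy by value/weight ratio, highest first.
Order: C (258/13=19.85) > E (232/19=12.21) > F (189/21=9.00) > G (291/39=7.46) > D (286/40=7.15) > A (181/35=5.17) > B (189/37=5.11)
Fill: take C (13 @ 258) → take E (19 @ 232) → take F (21 @ 189) → take G (39 @ 291) → take 2/40 of D → 14.30; 94/94 used.
4 item(s) taken whole; one partial (take 2/40 of D).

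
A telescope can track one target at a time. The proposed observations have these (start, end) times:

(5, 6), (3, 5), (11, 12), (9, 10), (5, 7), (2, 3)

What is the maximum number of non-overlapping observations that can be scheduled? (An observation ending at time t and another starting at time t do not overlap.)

5

Order by finish time; keep every interval that doesn't clash with the previous kept one.
Sorted by end: (2,3)  (3,5)  (5,6)  (5,7)  (9,10)  (11,12)
take (2,3); take (3,5); take (5,6); skip (5,7); take (9,10); take (11,12).
Selected 5 observations.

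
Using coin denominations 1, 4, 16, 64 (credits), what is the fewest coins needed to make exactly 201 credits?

6

Use the largest denomination that fits, subtract, and repeat.
201 = 3×64 + 2×4 + 1×1
Total coins = 3 + 2 + 1 = 6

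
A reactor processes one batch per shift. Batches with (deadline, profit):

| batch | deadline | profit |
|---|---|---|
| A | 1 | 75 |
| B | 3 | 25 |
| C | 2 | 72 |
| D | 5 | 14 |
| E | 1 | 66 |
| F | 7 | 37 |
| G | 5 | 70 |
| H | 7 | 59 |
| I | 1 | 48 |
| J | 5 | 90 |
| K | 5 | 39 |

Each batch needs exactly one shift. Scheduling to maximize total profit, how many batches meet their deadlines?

7

Sort by profit descending; place each in the latest free slot ≤ its deadline.
Profit order: J=90 A=75 C=72 G=70 E=66 H=59 I=48 K=39 F=37 B=25 D=14
Assign: J→slot 5, A→slot 1, C→slot 2, G→slot 4, E skipped, H→slot 7, I skipped, K→slot 3, F→slot 6, B skipped, D skipped.
Slots: [1:A] [2:C] [3:K] [4:G] [5:J] [6:F] [7:H]
7 of 11 scheduled.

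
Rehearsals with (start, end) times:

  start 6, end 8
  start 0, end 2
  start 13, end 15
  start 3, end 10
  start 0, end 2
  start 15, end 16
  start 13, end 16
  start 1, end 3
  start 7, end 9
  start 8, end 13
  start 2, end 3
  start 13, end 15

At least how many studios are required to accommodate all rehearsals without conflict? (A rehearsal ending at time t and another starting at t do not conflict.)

3

starts: [0, 0, 1, 2, 3, 6, 7, 8, 13, 13, 13, 15]
ends:   [2, 2, 3, 3, 8, 9, 10, 13, 15, 15, 16, 16]
s0→1 s0→2 s1→3  — peak 3.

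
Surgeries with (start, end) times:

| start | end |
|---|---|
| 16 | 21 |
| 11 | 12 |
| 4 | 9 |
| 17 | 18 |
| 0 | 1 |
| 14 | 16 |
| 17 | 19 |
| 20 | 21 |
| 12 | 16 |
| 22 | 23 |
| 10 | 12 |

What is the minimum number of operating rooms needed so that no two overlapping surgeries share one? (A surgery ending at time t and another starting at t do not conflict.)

Count concurrent intervals with a sweep; the peak is the room count.
Events (time:±→running): 0:+→1 1:-→0 4:+→1 9:-→0 10:+→1 11:+→2 12:-→1 12:-→0 12:+→1 14:+→2 16:-→1 16:-→0 16:+→1 17:+→2 17:+→3 … peak 3.

3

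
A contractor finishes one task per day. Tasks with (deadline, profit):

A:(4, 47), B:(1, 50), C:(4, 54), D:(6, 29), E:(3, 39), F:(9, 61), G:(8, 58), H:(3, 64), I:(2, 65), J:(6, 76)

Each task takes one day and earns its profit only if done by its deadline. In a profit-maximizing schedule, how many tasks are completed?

By profit: J(d6,76), I(d2,65), H(d3,64), F(d9,61), G(d8,58), C(d4,54), B(d1,50), A(d4,47), E(d3,39), D(d6,29)
J→slot 6; I→slot 2; H→slot 3; F→slot 9; G→slot 8; C→slot 4; B→slot 1; A skipped; E skipped; D→slot 5.
8 of 10 scheduled.

8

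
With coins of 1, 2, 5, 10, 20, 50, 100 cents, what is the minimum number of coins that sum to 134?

Use the largest denomination that fits, subtract, and repeat.
134 − 1×100→34 − 1×20→14 − 1×10→4 − 2×2→0
Total coins = 1 + 1 + 1 + 2 = 5

5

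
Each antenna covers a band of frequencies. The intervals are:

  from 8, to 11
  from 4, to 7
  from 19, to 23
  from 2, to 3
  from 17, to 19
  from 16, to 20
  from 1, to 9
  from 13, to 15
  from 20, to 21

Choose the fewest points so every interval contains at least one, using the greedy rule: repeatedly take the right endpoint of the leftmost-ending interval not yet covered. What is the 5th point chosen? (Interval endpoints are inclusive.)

Process intervals by earliest right end; each time one isn't hit yet, stab at its right endpoint.
Sorted: [2,3] [4,7] [1,9] [8,11] [13,15] [17,19] [16,20] [20,21] [19,23]
{[2,3]} hit by 3; {[4,7],[1,9]} hit by 7; {[8,11]} hit by 11; {[13,15]} hit by 15; {[17,19],[16,20]} hit by 19; {[20,21],[19,23]} hit by 21.
Points: 3, 7, 11, 15, 19, 21 (6 total).

19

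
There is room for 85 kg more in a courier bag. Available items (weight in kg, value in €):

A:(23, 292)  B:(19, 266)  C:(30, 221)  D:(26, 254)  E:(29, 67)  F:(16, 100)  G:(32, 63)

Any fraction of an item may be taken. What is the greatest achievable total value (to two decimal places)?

937.23

Sort by value per unit weight and fill in that order.
Ratios (sorted): B 14.00, A 12.70, D 9.77, C 7.37, F 6.25, E 2.31, G 1.97
take B (19 @ 266); take A (23 @ 292); take D (26 @ 254); take 17/30 of C → 125.23. Capacity used 85/85.
Total value = 937.23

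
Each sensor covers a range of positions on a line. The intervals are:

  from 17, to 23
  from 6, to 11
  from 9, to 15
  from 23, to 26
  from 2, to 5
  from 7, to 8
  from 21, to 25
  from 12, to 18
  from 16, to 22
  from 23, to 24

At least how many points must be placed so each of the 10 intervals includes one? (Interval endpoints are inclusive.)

5

Sorted: [2,5] [7,8] [6,11] [9,15] [12,18] [16,22] [17,23] [23,24] [21,25] [23,26]
{[2,5]} hit by 5; {[7,8],[6,11]} hit by 8; {[9,15],[12,18]} hit by 15; {[16,22],[17,23]} hit by 22; {[23,24],[21,25],[23,26]} hit by 24.
Points: 5, 8, 15, 22, 24 (5 total).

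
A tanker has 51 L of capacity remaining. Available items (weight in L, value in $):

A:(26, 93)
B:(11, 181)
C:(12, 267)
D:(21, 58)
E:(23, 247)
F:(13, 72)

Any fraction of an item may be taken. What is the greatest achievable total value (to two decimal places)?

Greedy by value/weight ratio, highest first.
Ratios (sorted): C 22.25, B 16.45, E 10.74, F 5.54, A 3.58, D 2.76
take C (12 @ 267); take B (11 @ 181); take E (23 @ 247); take 5/13 of F → 27.69. Capacity used 51/51.
Total value = 722.69

722.69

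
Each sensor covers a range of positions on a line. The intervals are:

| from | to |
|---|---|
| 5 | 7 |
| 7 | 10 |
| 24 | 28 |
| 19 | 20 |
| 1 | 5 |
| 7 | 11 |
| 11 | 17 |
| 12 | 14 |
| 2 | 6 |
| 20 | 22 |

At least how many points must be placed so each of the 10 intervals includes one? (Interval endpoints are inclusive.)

Sort by right endpoint; whenever an interval is uncovered, place a point at its right end.
By right end: [1,5]  [2,6]  [5,7]  [7,10]  [7,11]  [12,14]  [11,17]  [19,20]  [20,22]  [24,28]
[1,5] uncovered → point at 5; [7,10] uncovered → point at 10; [12,14] uncovered → point at 14; [19,20] uncovered → point at 20; [24,28] uncovered → point at 28.
Points: 5, 10, 14, 20, 28 (5 total).

5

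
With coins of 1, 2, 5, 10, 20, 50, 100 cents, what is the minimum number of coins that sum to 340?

5

Greedy: take as many of the largest coin as possible, then repeat with the remainder.
340 − 3×100→40 − 2×20→0
Total coins = 3 + 2 = 5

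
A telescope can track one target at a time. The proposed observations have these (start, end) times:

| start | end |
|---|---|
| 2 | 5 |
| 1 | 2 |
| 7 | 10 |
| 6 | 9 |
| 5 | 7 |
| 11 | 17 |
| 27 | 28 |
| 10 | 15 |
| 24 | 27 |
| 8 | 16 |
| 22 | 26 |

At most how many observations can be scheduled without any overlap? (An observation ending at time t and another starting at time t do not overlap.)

Greedy by earliest finish: after sorting by end time, pick each interval compatible with the last pick.
Sorted by end: (1,2)  (2,5)  (5,7)  (6,9)  (7,10)  (10,15)  (8,16)  (11,17)  (22,26)  (24,27)  (27,28)
take (1,2); take (2,5); take (5,7); take (7,10); take (10,15); take (22,26); skip (24,27); take (27,28).
Selected 7 observations.

7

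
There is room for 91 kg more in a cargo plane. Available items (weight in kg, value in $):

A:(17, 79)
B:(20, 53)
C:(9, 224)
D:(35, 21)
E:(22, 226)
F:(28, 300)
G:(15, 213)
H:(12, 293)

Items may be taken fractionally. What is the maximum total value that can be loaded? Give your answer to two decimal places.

Sort by value per unit weight and fill in that order.
Order: C (224/9=24.89) > H (293/12=24.42) > G (213/15=14.20) > F (300/28=10.71) > E (226/22=10.27) > A (79/17=4.65) > B (53/20=2.65) > D (21/35=0.60)
Fill: take C (9 @ 224) → take H (12 @ 293) → take G (15 @ 213) → take F (28 @ 300) → take E (22 @ 226) → take 5/17 of A → 23.24; 91/91 used.
Total value = 1279.24

1279.24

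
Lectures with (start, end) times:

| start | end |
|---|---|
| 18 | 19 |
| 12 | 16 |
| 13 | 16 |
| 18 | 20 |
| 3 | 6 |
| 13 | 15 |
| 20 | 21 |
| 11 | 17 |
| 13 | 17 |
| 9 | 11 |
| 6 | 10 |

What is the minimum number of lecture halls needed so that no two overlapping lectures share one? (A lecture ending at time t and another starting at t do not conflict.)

5

The answer is the maximum number of intervals overlapping at any instant.
Events (time:±→running): 3:+→1 6:-→0 6:+→1 9:+→2 10:-→1 11:-→0 11:+→1 12:+→2 13:+→3 13:+→4 13:+→5 … peak 5.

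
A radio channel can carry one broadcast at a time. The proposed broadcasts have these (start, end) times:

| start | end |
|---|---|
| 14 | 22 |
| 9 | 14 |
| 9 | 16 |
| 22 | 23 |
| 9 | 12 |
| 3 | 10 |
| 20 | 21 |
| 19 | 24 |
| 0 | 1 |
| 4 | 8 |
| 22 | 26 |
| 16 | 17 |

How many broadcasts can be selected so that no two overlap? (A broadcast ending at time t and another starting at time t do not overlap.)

6

Sorted by end: (0,1)  (4,8)  (3,10)  (9,12)  (9,14)  (9,16)  (16,17)  (20,21)  (14,22)  (22,23)  (19,24)  (22,26)
take (0,1); take (4,8); take (9,12); take (16,17); take (20,21); take (22,23); skip (19,24).
Selected 6 broadcasts.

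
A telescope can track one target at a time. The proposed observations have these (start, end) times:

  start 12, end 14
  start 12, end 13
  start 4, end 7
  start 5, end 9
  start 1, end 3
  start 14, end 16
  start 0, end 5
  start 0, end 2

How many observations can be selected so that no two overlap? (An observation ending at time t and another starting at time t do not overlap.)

Sort by end time and greedily take each interval whose start is ≥ the last chosen end.
Sorted by end: (0,2)  (1,3)  (0,5)  (4,7)  (5,9)  (12,13)  (12,14)  (14,16)
take (0,2); skip (1,3); take (4,7); take (12,13); skip (12,14); take (14,16).
Selected 4 observations.

4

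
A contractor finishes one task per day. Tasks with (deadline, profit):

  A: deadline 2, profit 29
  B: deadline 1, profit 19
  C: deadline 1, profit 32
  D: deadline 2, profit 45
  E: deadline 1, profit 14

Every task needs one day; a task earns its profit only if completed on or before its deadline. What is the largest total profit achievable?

Take jobs in profit order; each goes to the latest open slot no later than its deadline.
By profit: D(d2,45), C(d1,32), A(d2,29), B(d1,19), E(d1,14)
D→slot 2; C→slot 1; A skipped; B skipped; E skipped.
Profit = 32 + 45 = 77

77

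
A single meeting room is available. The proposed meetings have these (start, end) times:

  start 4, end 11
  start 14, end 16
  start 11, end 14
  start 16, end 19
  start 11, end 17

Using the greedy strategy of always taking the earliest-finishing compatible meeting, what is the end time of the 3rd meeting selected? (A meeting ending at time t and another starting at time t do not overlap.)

Order by finish time; keep every interval that doesn't clash with the previous kept one.
By end time: (4,11), (11,14), (14,16), (11,17), (16,19).
Pick (4,11); next start ≥ 11 → (11,14); next start ≥ 14 → (14,16); next start ≥ 16 → (16,19).
Selected: (4,11) (11,14) (14,16) (16,19)

16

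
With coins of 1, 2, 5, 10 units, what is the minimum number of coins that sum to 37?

5

Greedy: take as many of the largest coin as possible, then repeat with the remainder.
37 − 3×10→7 − 1×5→2 − 1×2→0
Total coins = 3 + 1 + 1 = 5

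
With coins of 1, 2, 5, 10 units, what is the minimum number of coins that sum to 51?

6

51 = 5×10 + 1×1
Total coins = 5 + 1 = 6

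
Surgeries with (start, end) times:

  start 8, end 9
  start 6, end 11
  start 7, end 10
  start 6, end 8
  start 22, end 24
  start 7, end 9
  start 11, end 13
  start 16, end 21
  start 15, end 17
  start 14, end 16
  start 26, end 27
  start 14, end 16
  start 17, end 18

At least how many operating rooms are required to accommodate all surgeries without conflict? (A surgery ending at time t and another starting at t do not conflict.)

4

The answer is the maximum number of intervals overlapping at any instant.
Events (time:±→running): 6:+→1 6:+→2 7:+→3 7:+→4 … peak 4.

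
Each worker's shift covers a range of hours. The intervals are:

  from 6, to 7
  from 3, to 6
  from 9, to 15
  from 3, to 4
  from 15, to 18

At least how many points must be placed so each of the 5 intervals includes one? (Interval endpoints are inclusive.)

Sort by right endpoint; whenever an interval is uncovered, place a point at its right end.
By right end: [3,4]  [3,6]  [6,7]  [9,15]  [15,18]
[3,4] uncovered → point at 4; [6,7] uncovered → point at 7; [9,15] uncovered → point at 15.
Points: 4, 7, 15 (3 total).

3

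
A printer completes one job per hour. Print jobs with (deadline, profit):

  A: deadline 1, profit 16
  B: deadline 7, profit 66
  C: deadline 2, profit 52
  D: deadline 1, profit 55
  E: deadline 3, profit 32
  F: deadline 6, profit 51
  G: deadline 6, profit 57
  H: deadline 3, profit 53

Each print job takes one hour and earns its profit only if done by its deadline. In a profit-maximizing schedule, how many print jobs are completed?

6

Profit order: B=66 G=57 D=55 H=53 C=52 F=51 E=32 A=16
Assign: B→slot 7, G→slot 6, D→slot 1, H→slot 3, C→slot 2, F→slot 5, E skipped, A skipped.
Slots: [1:D] [2:C] [3:H] [5:F] [6:G] [7:B]
6 of 8 scheduled.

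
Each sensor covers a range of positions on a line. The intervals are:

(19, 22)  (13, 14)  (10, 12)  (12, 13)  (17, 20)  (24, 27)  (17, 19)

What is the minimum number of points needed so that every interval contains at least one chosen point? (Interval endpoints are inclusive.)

4

Process intervals by earliest right end; each time one isn't hit yet, stab at its right endpoint.
Sorted: [10,12] [12,13] [13,14] [17,19] [17,20] [19,22] [24,27]
{[10,12],[12,13]} hit by 12; {[13,14]} hit by 14; {[17,19],[17,20],[19,22]} hit by 19; {[24,27]} hit by 27.
Points: 12, 14, 19, 27 (4 total).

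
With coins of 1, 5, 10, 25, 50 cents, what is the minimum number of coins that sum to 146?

146 = 2×50 + 1×25 + 2×10 + 1×1
Total coins = 2 + 1 + 2 + 1 = 6

6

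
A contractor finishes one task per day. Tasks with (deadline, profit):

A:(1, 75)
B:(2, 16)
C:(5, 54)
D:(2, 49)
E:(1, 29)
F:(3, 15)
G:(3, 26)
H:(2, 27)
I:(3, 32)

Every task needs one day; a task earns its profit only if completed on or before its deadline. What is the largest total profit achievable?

Profit order: A=75 C=54 D=49 I=32 E=29 H=27 G=26 B=16 F=15
Assign: A→slot 1, C→slot 5, D→slot 2, I→slot 3, E skipped, H skipped, G skipped, B skipped, F skipped.
Slots: [1:A] [2:D] [3:I] [5:C]
Profit = 75 + 49 + 32 + 54 = 210

210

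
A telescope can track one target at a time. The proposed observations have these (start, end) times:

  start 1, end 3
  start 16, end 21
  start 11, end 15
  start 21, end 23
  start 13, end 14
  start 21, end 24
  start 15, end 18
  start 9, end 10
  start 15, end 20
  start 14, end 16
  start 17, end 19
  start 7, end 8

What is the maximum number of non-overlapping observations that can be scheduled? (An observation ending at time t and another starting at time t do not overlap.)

7

Sort by end time and greedily take each interval whose start is ≥ the last chosen end.
By end time: (1,3), (7,8), (9,10), (13,14), (11,15), (14,16), (15,18), (17,19), (15,20), (16,21), (21,23), (21,24).
Pick (1,3); next start ≥ 3 → (7,8); next start ≥ 8 → (9,10); next start ≥ 10 → (13,14); next start ≥ 14 → (14,16); next start ≥ 16 → (17,19); next start ≥ 19 → (21,23).
Selected 7 observations.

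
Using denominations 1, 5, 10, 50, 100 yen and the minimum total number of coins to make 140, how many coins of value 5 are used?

Use the largest denomination that fits, subtract, and repeat.
140 − 1×100→40 − 4×10→0
Count of 5: 0

0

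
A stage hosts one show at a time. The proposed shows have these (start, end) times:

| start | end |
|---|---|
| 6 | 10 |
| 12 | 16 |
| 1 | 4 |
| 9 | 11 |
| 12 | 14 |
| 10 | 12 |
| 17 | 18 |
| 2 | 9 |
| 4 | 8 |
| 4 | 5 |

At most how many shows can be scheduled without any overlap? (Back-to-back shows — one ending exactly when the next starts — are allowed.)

6

Greedy by earliest finish: after sorting by end time, pick each interval compatible with the last pick.
By end time: (1,4), (4,5), (4,8), (2,9), (6,10), (9,11), (10,12), (12,14), (12,16), (17,18).
Pick (1,4); next start ≥ 4 → (4,5); next start ≥ 5 → (6,10); next start ≥ 10 → (10,12); next start ≥ 12 → (12,14); next start ≥ 14 → (17,18).
Selected 6 shows.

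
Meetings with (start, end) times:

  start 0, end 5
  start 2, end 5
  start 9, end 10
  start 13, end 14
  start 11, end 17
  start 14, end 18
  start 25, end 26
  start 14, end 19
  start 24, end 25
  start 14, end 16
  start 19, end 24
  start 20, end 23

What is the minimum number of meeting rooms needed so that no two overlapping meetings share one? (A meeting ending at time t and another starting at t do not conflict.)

4

The answer is the maximum number of intervals overlapping at any instant.
Events (time:±→running): 0:+→1 2:+→2 5:-→1 5:-→0 9:+→1 10:-→0 11:+→1 13:+→2 14:-→1 14:+→2 14:+→3 14:+→4 … peak 4.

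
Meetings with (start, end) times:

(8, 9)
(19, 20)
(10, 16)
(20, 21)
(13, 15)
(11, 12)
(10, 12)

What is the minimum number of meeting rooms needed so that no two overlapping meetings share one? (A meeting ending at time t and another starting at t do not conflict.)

Events (time:±→running): 8:+→1 9:-→0 10:+→1 10:+→2 11:+→3 … peak 3.

3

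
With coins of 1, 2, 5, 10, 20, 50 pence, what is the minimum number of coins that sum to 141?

141 − 2×50→41 − 2×20→1 − 1×1→0
Total coins = 2 + 2 + 1 = 5

5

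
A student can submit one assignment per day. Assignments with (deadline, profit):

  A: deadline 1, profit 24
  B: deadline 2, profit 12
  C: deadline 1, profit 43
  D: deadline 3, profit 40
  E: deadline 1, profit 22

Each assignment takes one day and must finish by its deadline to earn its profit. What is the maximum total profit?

95

Profit order: C=43 D=40 A=24 E=22 B=12
Assign: C→slot 1, D→slot 3, A skipped, E skipped, B→slot 2.
Slots: [1:C] [2:B] [3:D]
Profit = 43 + 12 + 40 = 95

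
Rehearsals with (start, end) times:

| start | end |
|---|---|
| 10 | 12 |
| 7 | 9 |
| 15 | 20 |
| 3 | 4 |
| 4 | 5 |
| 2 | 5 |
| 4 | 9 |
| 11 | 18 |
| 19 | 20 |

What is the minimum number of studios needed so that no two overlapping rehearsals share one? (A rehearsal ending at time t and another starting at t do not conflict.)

The answer is the maximum number of intervals overlapping at any instant.
starts: [2, 3, 4, 4, 7, 10, 11, 15, 19]
ends:   [4, 5, 5, 9, 9, 12, 18, 20, 20]
s2→1 s3→2 e4→1 s4→2 s4→3  — peak 3.

3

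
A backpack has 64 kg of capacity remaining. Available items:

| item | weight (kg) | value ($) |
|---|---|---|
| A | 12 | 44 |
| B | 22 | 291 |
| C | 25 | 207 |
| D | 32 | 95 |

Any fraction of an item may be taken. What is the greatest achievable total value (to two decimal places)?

556.84

Order: B (291/22=13.23) > C (207/25=8.28) > A (44/12=3.67) > D (95/32=2.97)
Fill: take B (22 @ 291) → take C (25 @ 207) → take A (12 @ 44) → take 5/32 of D → 14.84; 64/64 used.
Total value = 556.84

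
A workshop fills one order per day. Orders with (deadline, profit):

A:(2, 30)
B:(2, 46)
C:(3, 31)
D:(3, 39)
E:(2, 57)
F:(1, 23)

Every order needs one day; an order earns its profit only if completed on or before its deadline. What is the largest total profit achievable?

142

By profit: E(d2,57), B(d2,46), D(d3,39), C(d3,31), A(d2,30), F(d1,23)
E→slot 2; B→slot 1; D→slot 3; C skipped; A skipped; F skipped.
Profit = 46 + 57 + 39 = 142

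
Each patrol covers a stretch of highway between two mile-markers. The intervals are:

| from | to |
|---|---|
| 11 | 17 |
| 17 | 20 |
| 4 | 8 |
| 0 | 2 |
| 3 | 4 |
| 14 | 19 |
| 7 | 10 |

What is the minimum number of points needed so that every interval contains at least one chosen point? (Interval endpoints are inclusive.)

By right end: [0,2]  [3,4]  [4,8]  [7,10]  [11,17]  [14,19]  [17,20]
[0,2] uncovered → point at 2; [3,4] uncovered → point at 4; [7,10] uncovered → point at 10; [11,17] uncovered → point at 17.
Points: 2, 4, 10, 17 (4 total).

4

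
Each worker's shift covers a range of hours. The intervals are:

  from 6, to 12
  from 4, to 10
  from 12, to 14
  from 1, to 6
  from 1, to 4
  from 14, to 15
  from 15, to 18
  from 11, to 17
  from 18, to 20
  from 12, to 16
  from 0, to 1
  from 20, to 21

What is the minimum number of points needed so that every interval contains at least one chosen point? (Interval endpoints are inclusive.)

5

Process intervals by earliest right end; each time one isn't hit yet, stab at its right endpoint.
Sorted: [0,1] [1,4] [1,6] [4,10] [6,12] [12,14] [14,15] [12,16] [11,17] [15,18] [18,20] [20,21]
{[0,1],[1,4],[1,6]} hit by 1; {[4,10],[6,12]} hit by 10; {[12,14],[14,15],[12,16],[11,17]} hit by 14; {[15,18],[18,20]} hit by 18; {[20,21]} hit by 21.
Points: 1, 10, 14, 18, 21 (5 total).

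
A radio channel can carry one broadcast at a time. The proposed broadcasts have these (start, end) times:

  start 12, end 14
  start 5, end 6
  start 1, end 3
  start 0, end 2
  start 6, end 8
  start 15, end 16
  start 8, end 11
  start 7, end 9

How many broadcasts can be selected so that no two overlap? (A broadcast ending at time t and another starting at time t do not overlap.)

6

Greedy by earliest finish: after sorting by end time, pick each interval compatible with the last pick.
Sorted by end: (0,2)  (1,3)  (5,6)  (6,8)  (7,9)  (8,11)  (12,14)  (15,16)
take (0,2); take (5,6); take (6,8); take (8,11); take (12,14); take (15,16).
Selected 6 broadcasts.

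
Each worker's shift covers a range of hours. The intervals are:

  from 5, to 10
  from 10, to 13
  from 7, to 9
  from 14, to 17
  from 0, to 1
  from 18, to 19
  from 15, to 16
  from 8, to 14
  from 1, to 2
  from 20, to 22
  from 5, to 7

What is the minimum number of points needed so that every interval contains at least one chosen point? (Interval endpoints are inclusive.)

6

By right end: [0,1]  [1,2]  [5,7]  [7,9]  [5,10]  [10,13]  [8,14]  [15,16]  [14,17]  [18,19]  [20,22]
[0,1] uncovered → point at 1; [5,7] uncovered → point at 7; [10,13] uncovered → point at 13; [15,16] uncovered → point at 16; [18,19] uncovered → point at 19; [20,22] uncovered → point at 22.
Points: 1, 7, 13, 16, 19, 22 (6 total).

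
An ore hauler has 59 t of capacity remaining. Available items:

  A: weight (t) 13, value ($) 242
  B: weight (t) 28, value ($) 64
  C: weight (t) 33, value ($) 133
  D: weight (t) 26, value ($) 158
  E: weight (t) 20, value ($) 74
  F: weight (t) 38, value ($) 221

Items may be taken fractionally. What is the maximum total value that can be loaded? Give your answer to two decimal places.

Sort by value per unit weight and fill in that order.
Ratios (sorted): A 18.62, D 6.08, F 5.82, C 4.03, E 3.70, B 2.29
take A (13 @ 242); take D (26 @ 158); take 20/38 of F → 116.32. Capacity used 59/59.
Total value = 516.32

516.32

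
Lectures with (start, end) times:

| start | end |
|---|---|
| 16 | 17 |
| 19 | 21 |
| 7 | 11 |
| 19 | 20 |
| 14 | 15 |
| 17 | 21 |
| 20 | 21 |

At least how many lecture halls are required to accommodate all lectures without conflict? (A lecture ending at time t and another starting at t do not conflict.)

The answer is the maximum number of intervals overlapping at any instant.
starts: [7, 14, 16, 17, 19, 19, 20]
ends:   [11, 15, 17, 20, 21, 21, 21]
s7→1 e11→0 s14→1 e15→0 s16→1 e17→0 s17→1 s19→2 s19→3  — peak 3.

3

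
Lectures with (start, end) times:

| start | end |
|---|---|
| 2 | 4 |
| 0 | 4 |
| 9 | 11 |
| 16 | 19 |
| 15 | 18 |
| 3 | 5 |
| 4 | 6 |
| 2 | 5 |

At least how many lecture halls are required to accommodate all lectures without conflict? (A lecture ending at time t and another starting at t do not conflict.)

4

Events (time:±→running): 0:+→1 2:+→2 2:+→3 3:+→4 … peak 4.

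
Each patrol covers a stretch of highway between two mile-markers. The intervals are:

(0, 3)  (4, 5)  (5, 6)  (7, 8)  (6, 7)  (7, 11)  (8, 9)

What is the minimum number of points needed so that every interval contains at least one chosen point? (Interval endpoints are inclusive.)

Sort by right endpoint; whenever an interval is uncovered, place a point at its right end.
By right end: [0,3]  [4,5]  [5,6]  [6,7]  [7,8]  [8,9]  [7,11]
[0,3] uncovered → point at 3; [4,5] uncovered → point at 5; [6,7] uncovered → point at 7; [8,9] uncovered → point at 9.
Points: 3, 5, 7, 9 (4 total).

4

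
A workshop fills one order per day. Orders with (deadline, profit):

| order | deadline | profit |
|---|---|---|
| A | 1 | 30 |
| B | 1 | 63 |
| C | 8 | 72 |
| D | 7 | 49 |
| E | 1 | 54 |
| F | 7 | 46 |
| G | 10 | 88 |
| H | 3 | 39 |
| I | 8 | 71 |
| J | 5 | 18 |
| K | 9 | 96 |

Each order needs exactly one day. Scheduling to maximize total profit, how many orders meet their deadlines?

Take jobs in profit order; each goes to the latest open slot no later than its deadline.
Profit order: K=96 G=88 C=72 I=71 B=63 E=54 D=49 F=46 H=39 A=30 J=18
Assign: K→slot 9, G→slot 10, C→slot 8, I→slot 7, B→slot 1, E skipped, D→slot 6, F→slot 5, H→slot 3, A skipped, J→slot 4.
Slots: [1:B] [3:H] [4:J] [5:F] [6:D] [7:I] [8:C] [9:K] [10:G]
9 of 11 scheduled.

9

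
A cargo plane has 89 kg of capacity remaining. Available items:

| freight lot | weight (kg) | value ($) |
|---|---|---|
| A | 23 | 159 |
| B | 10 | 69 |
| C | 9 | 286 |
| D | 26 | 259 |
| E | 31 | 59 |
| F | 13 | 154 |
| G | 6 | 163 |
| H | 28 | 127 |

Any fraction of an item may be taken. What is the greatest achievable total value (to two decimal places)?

Greedy by value/weight ratio, highest first.
Order: C (286/9=31.78) > G (163/6=27.17) > F (154/13=11.85) > D (259/26=9.96) > A (159/23=6.91) > B (69/10=6.90) > H (127/28=4.54) > E (59/31=1.90)
Fill: take C (9 @ 286) → take G (6 @ 163) → take F (13 @ 154) → take D (26 @ 259) → take A (23 @ 159) → take B (10 @ 69) → take 2/28 of H → 9.07; 89/89 used.
Total value = 1099.07

1099.07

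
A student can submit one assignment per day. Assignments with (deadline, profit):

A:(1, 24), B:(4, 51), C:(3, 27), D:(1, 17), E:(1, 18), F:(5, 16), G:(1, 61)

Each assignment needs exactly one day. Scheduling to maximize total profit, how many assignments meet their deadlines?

Take jobs in profit order; each goes to the latest open slot no later than its deadline.
Profit order: G=61 B=51 C=27 A=24 E=18 D=17 F=16
Assign: G→slot 1, B→slot 4, C→slot 3, A skipped, E skipped, D skipped, F→slot 5.
Slots: [1:G] [3:C] [4:B] [5:F]
4 of 7 scheduled.

4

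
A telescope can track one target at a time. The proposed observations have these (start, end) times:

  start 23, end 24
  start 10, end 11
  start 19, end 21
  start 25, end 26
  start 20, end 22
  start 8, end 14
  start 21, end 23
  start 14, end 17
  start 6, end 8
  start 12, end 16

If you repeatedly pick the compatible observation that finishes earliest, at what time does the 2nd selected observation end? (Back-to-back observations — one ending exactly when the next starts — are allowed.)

11

By end time: (6,8), (10,11), (8,14), (12,16), (14,17), (19,21), (20,22), (21,23), (23,24), (25,26).
Pick (6,8); next start ≥ 8 → (10,11); next start ≥ 11 → (12,16); next start ≥ 16 → (19,21); next start ≥ 21 → (21,23); next start ≥ 23 → (23,24); next start ≥ 24 → (25,26).
Selected: (6,8) (10,11) (12,16) (19,21) (21,23) (23,24) (25,26)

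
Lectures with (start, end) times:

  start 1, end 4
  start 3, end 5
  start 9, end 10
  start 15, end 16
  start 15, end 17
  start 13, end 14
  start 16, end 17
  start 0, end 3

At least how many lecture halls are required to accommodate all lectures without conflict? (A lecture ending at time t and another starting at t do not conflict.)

starts: [0, 1, 3, 9, 13, 15, 15, 16]
ends:   [3, 4, 5, 10, 14, 16, 17, 17]
s0→1 s1→2  — peak 2.

2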